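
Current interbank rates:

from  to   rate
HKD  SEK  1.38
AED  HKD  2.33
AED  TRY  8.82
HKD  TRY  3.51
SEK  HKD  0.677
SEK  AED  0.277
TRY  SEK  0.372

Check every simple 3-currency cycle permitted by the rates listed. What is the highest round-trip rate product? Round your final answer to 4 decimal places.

AED→TRY→SEK→AED: 8.82 × 0.372 × 0.277 = 0.90885
AED→HKD→SEK→AED: 2.33 × 1.38 × 0.277 = 0.89067
TRY→SEK→HKD→TRY: 0.372 × 0.677 × 3.51 = 0.88397
Maximum is AED→TRY→SEK→AED at 0.9088; no arbitrage — every cycle loses value.

0.9088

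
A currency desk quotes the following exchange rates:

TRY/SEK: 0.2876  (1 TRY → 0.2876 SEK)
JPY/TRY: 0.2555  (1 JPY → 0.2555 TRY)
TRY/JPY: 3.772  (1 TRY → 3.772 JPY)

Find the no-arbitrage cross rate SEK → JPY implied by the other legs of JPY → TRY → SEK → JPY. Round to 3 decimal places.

Known legs of the cycle: 0.2555 × 0.2876 = 0.0734818
For no arbitrage the full-cycle product must be 1, so the missing rate is 1 / 0.0734818 ≈ 13.60881.

13.609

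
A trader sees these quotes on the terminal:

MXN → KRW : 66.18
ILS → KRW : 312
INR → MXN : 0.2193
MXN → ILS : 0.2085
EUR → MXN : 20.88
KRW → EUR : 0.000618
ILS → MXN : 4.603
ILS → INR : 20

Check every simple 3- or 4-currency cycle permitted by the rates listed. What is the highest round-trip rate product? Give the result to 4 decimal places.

0.9145

ILS→INR→MXN→ILS: 20 × 0.2193 × 0.2085 = 0.91448
EUR→MXN→KRW→EUR: 20.88 × 66.18 × 0.000618 = 0.85398
EUR→MXN→ILS→KRW→EUR: 20.88 × 0.2085 × 312 × 0.000618 = 0.83942
Maximum is ILS→INR→MXN→ILS at 0.9145; no arbitrage — every cycle loses value.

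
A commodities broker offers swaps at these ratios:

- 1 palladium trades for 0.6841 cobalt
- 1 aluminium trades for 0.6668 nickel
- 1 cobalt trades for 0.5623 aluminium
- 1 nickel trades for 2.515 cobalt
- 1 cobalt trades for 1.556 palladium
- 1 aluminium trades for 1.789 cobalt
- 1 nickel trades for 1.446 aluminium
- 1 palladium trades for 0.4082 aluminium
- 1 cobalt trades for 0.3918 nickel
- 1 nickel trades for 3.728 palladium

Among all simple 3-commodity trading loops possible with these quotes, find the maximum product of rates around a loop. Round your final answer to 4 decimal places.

cobalt→palladium→aluminium→cobalt: 1.556 × 0.4082 × 1.789 = 1.13630
aluminium→nickel→palladium→aluminium: 0.6668 × 3.728 × 0.4082 = 1.01472
cobalt→nickel→aluminium→cobalt: 0.3918 × 1.446 × 1.789 = 1.01355
cobalt→nickel→palladium→cobalt: 0.3918 × 3.728 × 0.6841 = 0.99922
cobalt→aluminium→nickel→cobalt: 0.5623 × 0.6668 × 2.515 = 0.94298
Maximum is cobalt→palladium→aluminium→cobalt at 1.1363; arbitrage exists.

1.1363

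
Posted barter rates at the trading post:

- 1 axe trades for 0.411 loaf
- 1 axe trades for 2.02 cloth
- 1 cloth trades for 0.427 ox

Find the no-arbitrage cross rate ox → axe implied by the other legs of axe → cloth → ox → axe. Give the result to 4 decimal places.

1.1594

Known legs of the cycle: 2.02 × 0.427 = 0.86254
For no arbitrage the full-cycle product must be 1, so the missing rate is 1 / 0.86254 ≈ 1.159367.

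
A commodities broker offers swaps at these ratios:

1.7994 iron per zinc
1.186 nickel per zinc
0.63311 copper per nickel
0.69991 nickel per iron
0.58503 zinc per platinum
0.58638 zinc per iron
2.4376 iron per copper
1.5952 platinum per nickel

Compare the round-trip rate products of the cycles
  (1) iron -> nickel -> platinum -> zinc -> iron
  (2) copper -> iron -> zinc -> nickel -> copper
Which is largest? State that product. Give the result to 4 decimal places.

1.1753

(1) 0.69991 × 1.5952 × 0.58503 × 1.7994 = 1.17534
(2) 2.4376 × 0.58638 × 1.186 × 0.63311 = 1.07326
Highest is cycle (1) at 1.1753 (>1, arbitrage).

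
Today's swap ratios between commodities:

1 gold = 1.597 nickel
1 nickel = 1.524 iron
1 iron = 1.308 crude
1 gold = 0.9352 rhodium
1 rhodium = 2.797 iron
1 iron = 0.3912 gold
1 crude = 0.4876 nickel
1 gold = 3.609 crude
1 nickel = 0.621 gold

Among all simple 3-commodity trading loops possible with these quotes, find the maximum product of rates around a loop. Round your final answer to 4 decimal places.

1.0928

gold→crude→nickel→gold: 3.609 × 0.4876 × 0.621 = 1.09280
gold→rhodium→iron→gold: 0.9352 × 2.797 × 0.3912 = 1.02328
nickel→iron→crude→nickel: 1.524 × 1.308 × 0.4876 = 0.97198
gold→nickel→iron→gold: 1.597 × 1.524 × 0.3912 = 0.95211
Maximum is gold→crude→nickel→gold at 1.0928; arbitrage exists.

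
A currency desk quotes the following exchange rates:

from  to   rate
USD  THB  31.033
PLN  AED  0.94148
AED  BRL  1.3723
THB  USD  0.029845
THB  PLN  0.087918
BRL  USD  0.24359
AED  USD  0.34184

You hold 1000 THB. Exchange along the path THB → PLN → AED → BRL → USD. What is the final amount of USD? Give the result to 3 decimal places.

27.669

1000 THB × 0.087918 = 87.918 PLN
87.918 PLN × 0.94148 = 82.77303864 AED
82.77303864 AED × 1.3723 = 113.589440925672 BRL
113.589440925672 BRL × 0.24359 = 27.66925191508444248 USD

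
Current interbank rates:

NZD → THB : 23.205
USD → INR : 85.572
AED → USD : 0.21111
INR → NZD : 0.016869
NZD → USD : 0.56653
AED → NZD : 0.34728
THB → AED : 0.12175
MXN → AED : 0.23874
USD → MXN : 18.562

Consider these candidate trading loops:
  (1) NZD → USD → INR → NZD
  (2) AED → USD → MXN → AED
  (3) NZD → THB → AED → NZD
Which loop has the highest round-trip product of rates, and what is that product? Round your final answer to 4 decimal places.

0.9811

(1) 0.56653 × 85.572 × 0.016869 = 0.81779
(2) 0.21111 × 18.562 × 0.23874 = 0.93553
(3) 23.205 × 0.12175 × 0.34728 = 0.98114
Highest is cycle (3) at 0.9811 (≤1, no arbitrage).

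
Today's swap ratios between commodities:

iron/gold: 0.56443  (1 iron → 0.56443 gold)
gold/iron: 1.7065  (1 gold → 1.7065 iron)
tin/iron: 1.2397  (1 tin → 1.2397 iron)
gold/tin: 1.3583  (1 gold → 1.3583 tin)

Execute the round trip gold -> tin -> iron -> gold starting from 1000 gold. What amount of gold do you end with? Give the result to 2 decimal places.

950.43

1000 gold × 1.3583 = 1358.3 tin
1358.3 tin × 1.2397 = 1683.88451 iron
1683.88451 iron × 0.56443 = 950.4349339793 gold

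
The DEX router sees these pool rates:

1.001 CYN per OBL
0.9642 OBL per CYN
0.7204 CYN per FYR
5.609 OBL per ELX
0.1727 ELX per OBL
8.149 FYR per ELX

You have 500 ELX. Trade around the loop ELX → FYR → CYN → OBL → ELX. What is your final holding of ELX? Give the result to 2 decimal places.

500 ELX × 8.149 = 4074.5 FYR
4074.5 FYR × 0.7204 = 2935.2698 CYN
2935.2698 CYN × 0.9642 = 2830.18714116 OBL
2830.18714116 OBL × 0.1727 = 488.773319278332 ELX

488.77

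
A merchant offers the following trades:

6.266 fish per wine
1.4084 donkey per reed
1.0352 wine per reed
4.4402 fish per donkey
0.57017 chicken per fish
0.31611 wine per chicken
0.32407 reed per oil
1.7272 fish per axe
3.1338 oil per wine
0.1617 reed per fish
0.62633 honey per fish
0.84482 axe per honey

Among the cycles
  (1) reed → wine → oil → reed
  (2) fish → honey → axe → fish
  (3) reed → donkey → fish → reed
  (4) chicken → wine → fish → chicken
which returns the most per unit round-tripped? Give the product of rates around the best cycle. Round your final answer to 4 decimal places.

(1) 1.0352 × 3.1338 × 0.32407 = 1.05132
(2) 0.62633 × 0.84482 × 1.7272 = 0.91392
(3) 1.4084 × 4.4402 × 0.1617 = 1.01120
(4) 0.31611 × 6.266 × 0.57017 = 1.12936
Highest is cycle (4) at 1.1294 (>1, arbitrage).

1.1294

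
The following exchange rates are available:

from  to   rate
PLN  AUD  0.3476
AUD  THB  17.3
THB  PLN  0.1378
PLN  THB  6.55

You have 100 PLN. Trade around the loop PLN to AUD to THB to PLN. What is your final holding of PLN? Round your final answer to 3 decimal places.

100 PLN × 0.3476 = 34.76 AUD
34.76 AUD × 17.3 = 601.348 THB
601.348 THB × 0.1378 = 82.8657544 PLN

82.866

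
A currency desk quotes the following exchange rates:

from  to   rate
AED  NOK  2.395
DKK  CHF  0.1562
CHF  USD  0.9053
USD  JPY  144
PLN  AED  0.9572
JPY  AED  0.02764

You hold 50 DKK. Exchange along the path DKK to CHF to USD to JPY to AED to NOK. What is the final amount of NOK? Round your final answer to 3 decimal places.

67.398

50 DKK × 0.1562 = 7.81 CHF
7.81 CHF × 0.9053 = 7.070393 USD
7.070393 USD × 144 = 1018.136592 JPY
1018.136592 JPY × 0.02764 = 28.14129540288 AED
28.14129540288 AED × 2.395 = 67.3984024898976 NOK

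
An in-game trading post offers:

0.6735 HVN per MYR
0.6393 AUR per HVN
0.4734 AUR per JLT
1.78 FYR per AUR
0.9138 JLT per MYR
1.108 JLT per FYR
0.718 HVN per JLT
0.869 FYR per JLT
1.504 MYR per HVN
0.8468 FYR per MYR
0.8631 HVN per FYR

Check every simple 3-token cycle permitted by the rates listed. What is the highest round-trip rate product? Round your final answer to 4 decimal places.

1.0992

MYR→FYR→HVN→MYR: 0.8468 × 0.8631 × 1.504 = 1.09923
MYR→JLT→HVN→MYR: 0.9138 × 0.718 × 1.504 = 0.98679
HVN→AUR→FYR→HVN: 0.6393 × 1.78 × 0.8631 = 0.98217
AUR→FYR→JLT→AUR: 1.78 × 1.108 × 0.4734 = 0.93366
Maximum is MYR→FYR→HVN→MYR at 1.0992; arbitrage exists.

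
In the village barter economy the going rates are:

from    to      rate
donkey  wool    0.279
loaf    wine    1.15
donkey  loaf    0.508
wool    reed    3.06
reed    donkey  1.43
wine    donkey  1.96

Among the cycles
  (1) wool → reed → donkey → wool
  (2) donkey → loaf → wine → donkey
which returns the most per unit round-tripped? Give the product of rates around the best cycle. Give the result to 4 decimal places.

1.2208

(1) 3.06 × 1.43 × 0.279 = 1.22085
(2) 0.508 × 1.15 × 1.96 = 1.14503
Highest is cycle (1) at 1.2208 (>1, arbitrage).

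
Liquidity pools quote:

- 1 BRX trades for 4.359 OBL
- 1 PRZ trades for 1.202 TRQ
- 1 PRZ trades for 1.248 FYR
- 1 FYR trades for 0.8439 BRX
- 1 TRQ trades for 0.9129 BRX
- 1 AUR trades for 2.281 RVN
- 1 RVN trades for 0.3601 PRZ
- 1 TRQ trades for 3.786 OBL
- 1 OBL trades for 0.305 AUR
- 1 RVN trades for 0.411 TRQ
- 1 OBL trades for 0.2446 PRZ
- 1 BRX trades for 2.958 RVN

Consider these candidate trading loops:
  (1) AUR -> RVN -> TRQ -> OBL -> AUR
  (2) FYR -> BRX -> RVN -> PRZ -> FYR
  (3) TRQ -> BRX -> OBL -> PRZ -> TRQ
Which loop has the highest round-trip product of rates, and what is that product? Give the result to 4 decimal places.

(1) 2.281 × 0.411 × 3.786 × 0.305 = 1.08255
(2) 0.8439 × 2.958 × 0.3601 × 1.248 = 1.12183
(3) 0.9129 × 4.359 × 0.2446 × 1.202 = 1.16996
Highest is cycle (3) at 1.1700 (>1, arbitrage).

1.1700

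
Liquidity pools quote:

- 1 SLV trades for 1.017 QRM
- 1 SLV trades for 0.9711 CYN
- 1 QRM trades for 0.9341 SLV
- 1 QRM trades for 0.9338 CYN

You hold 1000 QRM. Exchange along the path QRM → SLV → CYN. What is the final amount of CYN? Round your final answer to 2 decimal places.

907.10

1000 QRM × 0.9341 = 934.1 SLV
934.1 SLV × 0.9711 = 907.10451 CYN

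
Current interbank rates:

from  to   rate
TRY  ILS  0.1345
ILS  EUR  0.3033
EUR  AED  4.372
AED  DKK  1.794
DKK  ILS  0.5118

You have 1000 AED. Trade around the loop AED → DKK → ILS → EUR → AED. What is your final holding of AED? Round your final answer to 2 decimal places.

1000 AED × 1.794 = 1794 DKK
1794 DKK × 0.5118 = 918.1692 ILS
918.1692 ILS × 0.3033 = 278.48071836 EUR
278.48071836 EUR × 4.372 = 1217.51770066992 AED

1217.52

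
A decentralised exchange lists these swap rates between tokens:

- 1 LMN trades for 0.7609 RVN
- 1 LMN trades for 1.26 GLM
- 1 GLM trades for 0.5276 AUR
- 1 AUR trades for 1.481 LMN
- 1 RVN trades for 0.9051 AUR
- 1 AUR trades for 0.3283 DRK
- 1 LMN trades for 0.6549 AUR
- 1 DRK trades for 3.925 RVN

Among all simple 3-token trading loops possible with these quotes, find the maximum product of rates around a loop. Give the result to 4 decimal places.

1.1663

DRK→RVN→AUR→DRK: 3.925 × 0.9051 × 0.3283 = 1.16629
LMN→RVN→AUR→LMN: 0.7609 × 0.9051 × 1.481 = 1.01995
LMN→GLM→AUR→LMN: 1.26 × 0.5276 × 1.481 = 0.98453
Maximum is DRK→RVN→AUR→DRK at 1.1663; arbitrage exists.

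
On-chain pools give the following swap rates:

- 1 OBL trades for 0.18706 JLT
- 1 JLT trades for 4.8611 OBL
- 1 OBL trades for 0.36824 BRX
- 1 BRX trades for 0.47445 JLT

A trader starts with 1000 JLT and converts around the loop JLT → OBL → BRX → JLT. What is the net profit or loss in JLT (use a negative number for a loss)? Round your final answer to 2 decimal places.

-150.71

1000 JLT × 4.8611 = 4861.1 OBL
4861.1 OBL × 0.36824 = 1790.051464 BRX
1790.051464 BRX × 0.47445 = 849.2899170948 JLT
Net change: 849.2899170948 − 1000 = -150.7100829052 JLT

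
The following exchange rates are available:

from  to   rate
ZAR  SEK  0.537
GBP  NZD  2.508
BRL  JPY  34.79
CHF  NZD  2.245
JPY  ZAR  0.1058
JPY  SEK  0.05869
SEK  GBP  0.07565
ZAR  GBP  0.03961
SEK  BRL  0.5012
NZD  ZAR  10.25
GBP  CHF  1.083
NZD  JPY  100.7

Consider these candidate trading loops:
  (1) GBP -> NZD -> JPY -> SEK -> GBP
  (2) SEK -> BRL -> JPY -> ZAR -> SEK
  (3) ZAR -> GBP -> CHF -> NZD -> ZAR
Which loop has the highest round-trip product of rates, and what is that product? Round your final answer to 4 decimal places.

(1) 2.508 × 100.7 × 0.05869 × 0.07565 = 1.12132
(2) 0.5012 × 34.79 × 0.1058 × 0.537 = 0.99066
(3) 0.03961 × 1.083 × 2.245 × 10.25 = 0.98713
Highest is cycle (1) at 1.1213 (>1, arbitrage).

1.1213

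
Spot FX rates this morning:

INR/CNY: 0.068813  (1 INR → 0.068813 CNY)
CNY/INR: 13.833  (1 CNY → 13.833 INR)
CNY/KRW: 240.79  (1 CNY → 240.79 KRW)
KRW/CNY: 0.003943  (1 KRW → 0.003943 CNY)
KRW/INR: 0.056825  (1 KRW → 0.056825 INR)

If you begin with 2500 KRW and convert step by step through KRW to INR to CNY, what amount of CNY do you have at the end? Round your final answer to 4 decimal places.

2500 KRW × 0.056825 = 142.0625 INR
142.0625 INR × 0.068813 = 9.7757468125 CNY

9.7757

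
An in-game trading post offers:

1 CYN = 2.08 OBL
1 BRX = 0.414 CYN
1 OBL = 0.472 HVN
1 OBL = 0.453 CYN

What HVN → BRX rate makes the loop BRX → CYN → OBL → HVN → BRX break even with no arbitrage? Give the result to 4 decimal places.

Known legs of the cycle: 0.414 × 2.08 × 0.472 = 0.40644864
For no arbitrage the full-cycle product must be 1, so the missing rate is 1 / 0.40644864 ≈ 2.460335.

2.4603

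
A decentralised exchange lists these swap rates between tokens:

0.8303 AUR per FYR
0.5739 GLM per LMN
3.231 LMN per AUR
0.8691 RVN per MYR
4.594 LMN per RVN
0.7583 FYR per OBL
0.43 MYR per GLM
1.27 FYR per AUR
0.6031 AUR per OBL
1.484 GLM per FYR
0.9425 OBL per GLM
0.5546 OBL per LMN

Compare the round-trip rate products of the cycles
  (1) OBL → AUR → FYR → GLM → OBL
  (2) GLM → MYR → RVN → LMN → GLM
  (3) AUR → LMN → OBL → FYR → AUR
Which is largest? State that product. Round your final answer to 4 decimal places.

1.1282

(1) 0.6031 × 1.27 × 1.484 × 0.9425 = 1.07129
(2) 0.43 × 0.8691 × 4.594 × 0.5739 = 0.98529
(3) 3.231 × 0.5546 × 0.7583 × 0.8303 = 1.12822
Highest is cycle (3) at 1.1282 (>1, arbitrage).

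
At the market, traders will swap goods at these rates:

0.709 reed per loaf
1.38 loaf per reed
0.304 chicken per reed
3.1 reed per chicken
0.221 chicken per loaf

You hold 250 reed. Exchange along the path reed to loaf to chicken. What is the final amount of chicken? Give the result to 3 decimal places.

76.245

250 reed × 1.38 = 345 loaf
345 loaf × 0.221 = 76.245 chicken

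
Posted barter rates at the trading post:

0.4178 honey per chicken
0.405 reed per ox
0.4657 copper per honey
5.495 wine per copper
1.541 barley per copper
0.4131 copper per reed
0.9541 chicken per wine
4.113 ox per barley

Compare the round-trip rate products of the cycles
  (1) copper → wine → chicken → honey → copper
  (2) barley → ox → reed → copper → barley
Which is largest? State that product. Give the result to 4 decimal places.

(1) 5.495 × 0.9541 × 0.4178 × 0.4657 = 1.02008
(2) 4.113 × 0.405 × 0.4131 × 1.541 = 1.06040
Highest is cycle (2) at 1.0604 (>1, arbitrage).

1.0604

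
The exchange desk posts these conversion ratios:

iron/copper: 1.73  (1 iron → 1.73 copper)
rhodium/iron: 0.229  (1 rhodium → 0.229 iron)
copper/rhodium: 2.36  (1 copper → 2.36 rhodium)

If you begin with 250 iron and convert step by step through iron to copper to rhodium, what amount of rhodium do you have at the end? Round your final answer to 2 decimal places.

1020.70

250 iron × 1.73 = 432.5 copper
432.5 copper × 2.36 = 1020.7 rhodium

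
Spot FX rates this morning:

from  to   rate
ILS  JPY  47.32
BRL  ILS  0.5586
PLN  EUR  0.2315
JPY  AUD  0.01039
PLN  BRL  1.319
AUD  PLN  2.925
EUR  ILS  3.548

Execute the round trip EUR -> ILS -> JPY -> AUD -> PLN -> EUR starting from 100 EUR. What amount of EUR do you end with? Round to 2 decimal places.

100 EUR × 3.548 = 354.8 ILS
354.8 ILS × 47.32 = 16789.136 JPY
16789.136 JPY × 0.01039 = 174.43912304 AUD
174.43912304 AUD × 2.925 = 510.234434892 PLN
510.234434892 PLN × 0.2315 = 118.119271677498 EUR

118.12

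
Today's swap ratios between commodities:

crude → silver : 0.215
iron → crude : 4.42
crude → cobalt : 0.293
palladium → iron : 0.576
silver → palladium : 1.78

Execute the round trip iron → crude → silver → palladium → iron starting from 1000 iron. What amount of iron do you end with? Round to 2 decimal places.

1000 iron × 4.42 = 4420 crude
4420 crude × 0.215 = 950.3 silver
950.3 silver × 1.78 = 1691.534 palladium
1691.534 palladium × 0.576 = 974.323584 iron

974.32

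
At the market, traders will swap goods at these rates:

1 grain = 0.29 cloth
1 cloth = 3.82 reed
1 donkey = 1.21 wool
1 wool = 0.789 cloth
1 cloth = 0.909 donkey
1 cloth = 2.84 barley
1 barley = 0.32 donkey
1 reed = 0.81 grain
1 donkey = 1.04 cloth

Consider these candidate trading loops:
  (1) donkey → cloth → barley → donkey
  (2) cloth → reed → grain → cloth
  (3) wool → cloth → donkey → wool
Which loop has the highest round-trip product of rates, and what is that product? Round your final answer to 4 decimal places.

0.9452

(1) 1.04 × 2.84 × 0.32 = 0.94515
(2) 3.82 × 0.81 × 0.29 = 0.89732
(3) 0.789 × 0.909 × 1.21 = 0.86781
Highest is cycle (1) at 0.9452 (≤1, no arbitrage).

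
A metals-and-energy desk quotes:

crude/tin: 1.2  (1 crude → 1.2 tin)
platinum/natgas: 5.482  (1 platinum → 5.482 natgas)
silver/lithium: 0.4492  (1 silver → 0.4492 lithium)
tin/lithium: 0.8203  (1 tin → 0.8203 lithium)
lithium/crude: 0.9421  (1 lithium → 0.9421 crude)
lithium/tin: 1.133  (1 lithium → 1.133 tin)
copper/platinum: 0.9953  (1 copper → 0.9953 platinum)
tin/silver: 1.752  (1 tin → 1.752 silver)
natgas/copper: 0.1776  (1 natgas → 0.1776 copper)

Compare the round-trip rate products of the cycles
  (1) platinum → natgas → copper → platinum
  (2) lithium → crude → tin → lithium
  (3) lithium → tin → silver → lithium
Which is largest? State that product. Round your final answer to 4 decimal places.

0.9690

(1) 5.482 × 0.1776 × 0.9953 = 0.96903
(2) 0.9421 × 1.2 × 0.8203 = 0.92737
(3) 1.133 × 1.752 × 0.4492 = 0.89167
Highest is cycle (1) at 0.9690 (≤1, no arbitrage).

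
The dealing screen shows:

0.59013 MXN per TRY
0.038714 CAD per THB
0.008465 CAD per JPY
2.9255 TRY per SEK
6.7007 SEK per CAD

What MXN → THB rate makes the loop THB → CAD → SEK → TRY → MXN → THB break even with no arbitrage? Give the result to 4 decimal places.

2.2329

Known legs of the cycle: 0.038714 × 6.7007 × 2.9255 × 0.59013 = 0.447853544401648437
For no arbitrage the full-cycle product must be 1, so the missing rate is 1 / 0.447853544401648437 ≈ 2.232873.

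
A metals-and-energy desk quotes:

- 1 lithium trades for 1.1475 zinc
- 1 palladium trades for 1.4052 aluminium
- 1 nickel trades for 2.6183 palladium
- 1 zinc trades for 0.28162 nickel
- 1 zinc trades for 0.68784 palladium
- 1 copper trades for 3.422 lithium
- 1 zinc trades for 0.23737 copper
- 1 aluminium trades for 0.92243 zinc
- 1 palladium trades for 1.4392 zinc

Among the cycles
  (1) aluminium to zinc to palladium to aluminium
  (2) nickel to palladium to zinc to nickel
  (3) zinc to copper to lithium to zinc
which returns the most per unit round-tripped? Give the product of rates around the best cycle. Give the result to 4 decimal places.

1.0612

(1) 0.92243 × 0.68784 × 1.4052 = 0.89158
(2) 2.6183 × 1.4392 × 0.28162 = 1.06122
(3) 0.23737 × 3.422 × 1.1475 = 0.93209
Highest is cycle (2) at 1.0612 (>1, arbitrage).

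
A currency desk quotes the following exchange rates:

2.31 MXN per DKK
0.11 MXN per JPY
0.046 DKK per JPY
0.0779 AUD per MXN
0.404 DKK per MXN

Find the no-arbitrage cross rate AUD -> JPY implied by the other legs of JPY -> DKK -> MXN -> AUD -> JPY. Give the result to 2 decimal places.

Known legs of the cycle: 0.046 × 2.31 × 0.0779 = 0.008277654
For no arbitrage the full-cycle product must be 1, so the missing rate is 1 / 0.008277654 ≈ 120.8072.

120.81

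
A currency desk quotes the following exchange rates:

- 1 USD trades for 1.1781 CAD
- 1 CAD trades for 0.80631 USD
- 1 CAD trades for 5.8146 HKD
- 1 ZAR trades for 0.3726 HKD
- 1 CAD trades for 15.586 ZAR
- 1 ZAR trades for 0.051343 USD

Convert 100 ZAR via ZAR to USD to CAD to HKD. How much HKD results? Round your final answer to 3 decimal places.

35.171

100 ZAR × 0.051343 = 5.1343 USD
5.1343 USD × 1.1781 = 6.04871883 CAD
6.04871883 CAD × 5.8146 = 35.170880508918 HKD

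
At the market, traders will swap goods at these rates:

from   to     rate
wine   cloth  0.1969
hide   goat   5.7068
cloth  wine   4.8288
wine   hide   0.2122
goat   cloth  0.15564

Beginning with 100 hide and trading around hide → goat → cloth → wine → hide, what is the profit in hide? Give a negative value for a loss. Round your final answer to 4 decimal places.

100 hide × 5.7068 = 570.68 goat
570.68 goat × 0.15564 = 88.8206352 cloth
88.8206352 cloth × 4.8288 = 428.89708325376 wine
428.89708325376 wine × 0.2122 = 91.011961066447872 hide
Net change: 91.011961066447872 − 100 = -8.988038933552128 hide

-8.9880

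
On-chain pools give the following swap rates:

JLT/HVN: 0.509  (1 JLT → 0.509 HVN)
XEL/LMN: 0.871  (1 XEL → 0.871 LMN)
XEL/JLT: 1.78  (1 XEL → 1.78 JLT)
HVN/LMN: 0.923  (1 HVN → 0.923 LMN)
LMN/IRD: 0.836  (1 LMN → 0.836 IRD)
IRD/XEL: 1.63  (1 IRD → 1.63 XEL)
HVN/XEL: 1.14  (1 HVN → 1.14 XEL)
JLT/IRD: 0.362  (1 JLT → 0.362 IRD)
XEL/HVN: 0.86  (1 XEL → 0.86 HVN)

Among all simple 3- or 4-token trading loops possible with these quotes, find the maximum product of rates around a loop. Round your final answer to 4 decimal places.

IRD→XEL→LMN→IRD: 1.63 × 0.871 × 0.836 = 1.18689
IRD→XEL→HVN→LMN→IRD: 1.63 × 0.86 × 0.923 × 0.836 = 1.08167
IRD→XEL→JLT→IRD: 1.63 × 1.78 × 0.362 = 1.05031
XEL→JLT→HVN→XEL: 1.78 × 0.509 × 1.14 = 1.03286
Maximum is IRD→XEL→LMN→IRD at 1.1869; arbitrage exists.

1.1869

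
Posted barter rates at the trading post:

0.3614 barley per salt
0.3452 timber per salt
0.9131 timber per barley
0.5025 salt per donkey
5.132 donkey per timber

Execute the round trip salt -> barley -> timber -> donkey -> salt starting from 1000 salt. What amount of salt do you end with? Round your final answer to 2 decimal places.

1000 salt × 0.3614 = 361.4 barley
361.4 barley × 0.9131 = 329.99434 timber
329.99434 timber × 5.132 = 1693.53095288 donkey
1693.53095288 donkey × 0.5025 = 850.9993038222 salt

851.00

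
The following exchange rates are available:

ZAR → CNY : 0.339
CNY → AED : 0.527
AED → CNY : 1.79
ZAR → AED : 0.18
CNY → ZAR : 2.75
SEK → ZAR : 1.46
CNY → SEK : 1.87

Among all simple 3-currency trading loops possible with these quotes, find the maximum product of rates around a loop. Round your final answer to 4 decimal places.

0.9255

SEK→ZAR→CNY→SEK: 1.46 × 0.339 × 1.87 = 0.92554
AED→CNY→ZAR→AED: 1.79 × 2.75 × 0.18 = 0.88605
Maximum is SEK→ZAR→CNY→SEK at 0.9255; no arbitrage — every cycle loses value.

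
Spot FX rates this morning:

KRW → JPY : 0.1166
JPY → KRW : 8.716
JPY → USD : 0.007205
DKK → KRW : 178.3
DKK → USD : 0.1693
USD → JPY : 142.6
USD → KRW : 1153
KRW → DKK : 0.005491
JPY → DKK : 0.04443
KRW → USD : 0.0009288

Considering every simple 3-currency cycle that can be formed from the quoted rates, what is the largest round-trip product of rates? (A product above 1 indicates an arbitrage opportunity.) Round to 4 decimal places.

KRW→USD→JPY→KRW: 0.0009288 × 142.6 × 8.716 = 1.15441
DKK→USD→JPY→DKK: 0.1693 × 142.6 × 0.04443 = 1.07264
DKK→USD→KRW→DKK: 0.1693 × 1153 × 0.005491 = 1.07186
KRW→JPY→USD→KRW: 0.1166 × 0.007205 × 1153 = 0.96864
DKK→KRW→JPY→DKK: 178.3 × 0.1166 × 0.04443 = 0.92369
Maximum is KRW→USD→JPY→KRW at 1.1544; arbitrage exists.

1.1544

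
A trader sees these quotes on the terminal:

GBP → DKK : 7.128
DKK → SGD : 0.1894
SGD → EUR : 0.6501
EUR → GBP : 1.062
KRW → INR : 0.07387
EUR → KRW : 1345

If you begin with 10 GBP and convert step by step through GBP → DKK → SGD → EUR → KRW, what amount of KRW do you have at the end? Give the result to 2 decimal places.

11804.57

10 GBP × 7.128 = 71.28 DKK
71.28 DKK × 0.1894 = 13.500432 SGD
13.500432 SGD × 0.6501 = 8.7766308432 EUR
8.7766308432 EUR × 1345 = 11804.568484104 KRW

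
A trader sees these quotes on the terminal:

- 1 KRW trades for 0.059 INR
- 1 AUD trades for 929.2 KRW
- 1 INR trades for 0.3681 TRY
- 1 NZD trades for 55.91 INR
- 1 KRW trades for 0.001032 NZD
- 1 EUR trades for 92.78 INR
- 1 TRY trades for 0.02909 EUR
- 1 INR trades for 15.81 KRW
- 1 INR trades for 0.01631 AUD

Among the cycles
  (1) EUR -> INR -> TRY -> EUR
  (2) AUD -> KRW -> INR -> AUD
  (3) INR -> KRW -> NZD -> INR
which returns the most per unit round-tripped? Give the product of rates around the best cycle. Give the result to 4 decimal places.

0.9935

(1) 92.78 × 0.3681 × 0.02909 = 0.99349
(2) 929.2 × 0.059 × 0.01631 = 0.89416
(3) 15.81 × 0.001032 × 55.91 = 0.91222
Highest is cycle (1) at 0.9935 (≤1, no arbitrage).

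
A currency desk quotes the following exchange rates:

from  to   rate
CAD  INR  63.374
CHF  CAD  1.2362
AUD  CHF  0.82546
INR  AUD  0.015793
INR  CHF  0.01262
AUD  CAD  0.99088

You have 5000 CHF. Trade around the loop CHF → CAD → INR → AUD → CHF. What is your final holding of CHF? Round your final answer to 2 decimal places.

5106.58

5000 CHF × 1.2362 = 6181 CAD
6181 CAD × 63.374 = 391714.694 INR
391714.694 INR × 0.015793 = 6186.350162342 AUD
6186.350162342 AUD × 0.82546 = 5106.58460500682732 CHF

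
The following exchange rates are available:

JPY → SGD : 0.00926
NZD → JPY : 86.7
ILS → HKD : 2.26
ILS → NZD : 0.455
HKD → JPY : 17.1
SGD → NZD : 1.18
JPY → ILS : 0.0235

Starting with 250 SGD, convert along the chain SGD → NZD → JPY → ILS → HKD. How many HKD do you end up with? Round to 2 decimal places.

250 SGD × 1.18 = 295 NZD
295 NZD × 86.7 = 25576.5 JPY
25576.5 JPY × 0.0235 = 601.04775 ILS
601.04775 ILS × 2.26 = 1358.367915 HKD

1358.37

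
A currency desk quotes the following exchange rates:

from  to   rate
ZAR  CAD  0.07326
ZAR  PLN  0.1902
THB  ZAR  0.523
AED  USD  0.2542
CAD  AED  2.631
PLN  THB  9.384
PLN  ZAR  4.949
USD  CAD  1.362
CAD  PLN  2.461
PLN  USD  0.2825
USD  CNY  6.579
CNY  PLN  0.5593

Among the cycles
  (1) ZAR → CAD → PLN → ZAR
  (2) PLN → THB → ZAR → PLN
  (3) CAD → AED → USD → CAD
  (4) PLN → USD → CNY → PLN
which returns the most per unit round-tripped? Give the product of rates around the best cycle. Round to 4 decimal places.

1.0395

(1) 0.07326 × 2.461 × 4.949 = 0.89227
(2) 9.384 × 0.523 × 0.1902 = 0.93347
(3) 2.631 × 0.2542 × 1.362 = 0.91091
(4) 0.2825 × 6.579 × 0.5593 = 1.03950
Highest is cycle (4) at 1.0395 (>1, arbitrage).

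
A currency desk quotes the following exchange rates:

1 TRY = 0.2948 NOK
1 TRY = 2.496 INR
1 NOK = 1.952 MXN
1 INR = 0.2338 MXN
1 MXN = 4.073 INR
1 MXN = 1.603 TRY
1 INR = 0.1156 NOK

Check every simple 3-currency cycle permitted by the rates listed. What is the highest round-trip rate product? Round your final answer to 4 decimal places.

MXN→TRY→INR→MXN: 1.603 × 2.496 × 0.2338 = 0.93545
MXN→TRY→NOK→MXN: 1.603 × 0.2948 × 1.952 = 0.92245
MXN→INR→NOK→MXN: 4.073 × 0.1156 × 1.952 = 0.91908
Maximum is MXN→TRY→INR→MXN at 0.9355; no arbitrage — every cycle loses value.

0.9355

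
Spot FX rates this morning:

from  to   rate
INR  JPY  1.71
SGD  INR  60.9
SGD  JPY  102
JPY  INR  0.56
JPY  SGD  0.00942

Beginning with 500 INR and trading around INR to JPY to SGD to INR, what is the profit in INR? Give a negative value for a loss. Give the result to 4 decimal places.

500 INR × 1.71 = 855 JPY
855 JPY × 0.00942 = 8.0541 SGD
8.0541 SGD × 60.9 = 490.49469 INR
Net change: 490.49469 − 500 = -9.50531 INR

-9.5053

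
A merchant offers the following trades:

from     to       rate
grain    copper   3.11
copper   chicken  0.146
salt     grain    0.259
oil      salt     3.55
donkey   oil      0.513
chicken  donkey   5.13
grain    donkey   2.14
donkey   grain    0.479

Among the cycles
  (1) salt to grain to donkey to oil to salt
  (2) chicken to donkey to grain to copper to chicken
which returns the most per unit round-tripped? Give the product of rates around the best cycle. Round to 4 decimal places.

1.1157

(1) 0.259 × 2.14 × 0.513 × 3.55 = 1.00939
(2) 5.13 × 0.479 × 3.11 × 0.146 = 1.11575
Highest is cycle (2) at 1.1157 (>1, arbitrage).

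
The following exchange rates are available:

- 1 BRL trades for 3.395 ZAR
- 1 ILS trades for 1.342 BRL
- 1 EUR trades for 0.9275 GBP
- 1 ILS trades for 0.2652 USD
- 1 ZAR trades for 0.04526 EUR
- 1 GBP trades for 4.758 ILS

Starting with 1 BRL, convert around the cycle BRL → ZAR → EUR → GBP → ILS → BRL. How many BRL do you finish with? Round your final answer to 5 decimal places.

1 BRL × 3.395 = 3.395 ZAR
3.395 ZAR × 0.04526 = 0.1536577 EUR
0.1536577 EUR × 0.9275 = 0.14251751675 GBP
0.14251751675 GBP × 4.758 = 0.6780983446965 ILS
0.6780983446965 ILS × 1.342 = 0.910007978582703 BRL

0.91001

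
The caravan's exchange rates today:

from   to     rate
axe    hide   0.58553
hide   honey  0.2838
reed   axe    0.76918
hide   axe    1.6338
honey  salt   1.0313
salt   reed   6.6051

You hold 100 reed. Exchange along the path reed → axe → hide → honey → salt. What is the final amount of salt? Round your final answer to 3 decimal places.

13.182

100 reed × 0.76918 = 76.918 axe
76.918 axe × 0.58553 = 45.03779654 hide
45.03779654 hide × 0.2838 = 12.781726658052 honey
12.781726658052 honey × 1.0313 = 13.1817947024490276 salt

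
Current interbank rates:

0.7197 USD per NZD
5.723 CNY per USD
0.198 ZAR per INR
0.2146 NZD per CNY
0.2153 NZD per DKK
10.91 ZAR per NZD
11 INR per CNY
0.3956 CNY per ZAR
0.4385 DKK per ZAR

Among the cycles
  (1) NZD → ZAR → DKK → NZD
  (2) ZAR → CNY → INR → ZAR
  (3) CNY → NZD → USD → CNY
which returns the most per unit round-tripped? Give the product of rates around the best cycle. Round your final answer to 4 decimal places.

(1) 10.91 × 0.4385 × 0.2153 = 1.03000
(2) 0.3956 × 11 × 0.198 = 0.86162
(3) 0.2146 × 0.7197 × 5.723 = 0.88390
Highest is cycle (1) at 1.0300 (>1, arbitrage).

1.0300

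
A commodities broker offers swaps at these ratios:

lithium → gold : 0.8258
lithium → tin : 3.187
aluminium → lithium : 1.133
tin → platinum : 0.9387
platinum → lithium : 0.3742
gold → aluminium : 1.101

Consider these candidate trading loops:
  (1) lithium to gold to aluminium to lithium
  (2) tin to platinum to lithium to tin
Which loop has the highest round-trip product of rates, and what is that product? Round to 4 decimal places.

(1) 0.8258 × 1.101 × 1.133 = 1.03013
(2) 0.9387 × 0.3742 × 3.187 = 1.11947
Highest is cycle (2) at 1.1195 (>1, arbitrage).

1.1195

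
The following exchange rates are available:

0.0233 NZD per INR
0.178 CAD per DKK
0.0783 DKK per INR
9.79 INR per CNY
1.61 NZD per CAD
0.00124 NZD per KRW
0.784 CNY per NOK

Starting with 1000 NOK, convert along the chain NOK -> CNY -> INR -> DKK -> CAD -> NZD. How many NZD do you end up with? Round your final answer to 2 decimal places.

1000 NOK × 0.784 = 784 CNY
784 CNY × 9.79 = 7675.36 INR
7675.36 INR × 0.0783 = 600.980688 DKK
600.980688 DKK × 0.178 = 106.974562464 CAD
106.974562464 CAD × 1.61 = 172.22904556704 NZD

172.23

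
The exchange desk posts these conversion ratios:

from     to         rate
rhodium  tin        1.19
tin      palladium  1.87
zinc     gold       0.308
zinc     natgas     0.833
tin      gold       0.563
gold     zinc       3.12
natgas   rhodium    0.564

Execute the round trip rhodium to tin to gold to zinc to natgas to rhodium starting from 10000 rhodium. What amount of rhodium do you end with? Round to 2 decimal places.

10000 rhodium × 1.19 = 11900 tin
11900 tin × 0.563 = 6699.7 gold
6699.7 gold × 3.12 = 20903.064 zinc
20903.064 zinc × 0.833 = 17412.252312 natgas
17412.252312 natgas × 0.564 = 9820.510303968 rhodium

9820.51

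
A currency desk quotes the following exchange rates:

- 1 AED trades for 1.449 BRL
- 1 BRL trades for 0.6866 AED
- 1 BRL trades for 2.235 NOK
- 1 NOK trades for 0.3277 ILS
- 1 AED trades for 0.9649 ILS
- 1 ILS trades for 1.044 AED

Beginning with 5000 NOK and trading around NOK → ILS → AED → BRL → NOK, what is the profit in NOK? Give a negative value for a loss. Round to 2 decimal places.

5000 NOK × 0.3277 = 1638.5 ILS
1638.5 ILS × 1.044 = 1710.594 AED
1710.594 AED × 1.449 = 2478.650706 BRL
2478.650706 BRL × 2.235 = 5539.78432791 NOK
Net change: 5539.78432791 − 5000 = 539.78432791 NOK

539.78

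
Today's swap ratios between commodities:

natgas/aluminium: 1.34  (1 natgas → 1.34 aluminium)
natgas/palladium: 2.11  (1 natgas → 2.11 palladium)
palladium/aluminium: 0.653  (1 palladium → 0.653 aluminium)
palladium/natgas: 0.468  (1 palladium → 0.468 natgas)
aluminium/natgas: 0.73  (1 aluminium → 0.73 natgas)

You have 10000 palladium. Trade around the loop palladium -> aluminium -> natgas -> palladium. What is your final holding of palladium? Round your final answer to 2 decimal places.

10000 palladium × 0.653 = 6530 aluminium
6530 aluminium × 0.73 = 4766.9 natgas
4766.9 natgas × 2.11 = 10058.159 palladium

10058.16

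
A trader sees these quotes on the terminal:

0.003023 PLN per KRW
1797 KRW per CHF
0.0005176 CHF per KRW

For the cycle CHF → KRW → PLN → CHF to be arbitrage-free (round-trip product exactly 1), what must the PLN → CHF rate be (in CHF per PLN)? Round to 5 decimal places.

Known legs of the cycle: 1797 × 0.003023 = 5.432331
For no arbitrage the full-cycle product must be 1, so the missing rate is 1 / 5.432331 ≈ 0.1840830.

0.18408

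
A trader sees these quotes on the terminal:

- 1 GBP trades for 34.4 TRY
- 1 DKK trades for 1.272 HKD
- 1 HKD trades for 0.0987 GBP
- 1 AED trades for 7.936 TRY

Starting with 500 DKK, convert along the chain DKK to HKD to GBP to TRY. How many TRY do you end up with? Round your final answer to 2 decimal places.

500 DKK × 1.272 = 636 HKD
636 HKD × 0.0987 = 62.7732 GBP
62.7732 GBP × 34.4 = 2159.39808 TRY

2159.40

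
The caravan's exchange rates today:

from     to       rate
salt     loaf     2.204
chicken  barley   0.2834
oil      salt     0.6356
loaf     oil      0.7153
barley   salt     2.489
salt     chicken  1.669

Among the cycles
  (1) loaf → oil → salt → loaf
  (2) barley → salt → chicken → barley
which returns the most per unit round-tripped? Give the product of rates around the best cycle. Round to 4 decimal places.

1.1773

(1) 0.7153 × 0.6356 × 2.204 = 1.00204
(2) 2.489 × 1.669 × 0.2834 = 1.17728
Highest is cycle (2) at 1.1773 (>1, arbitrage).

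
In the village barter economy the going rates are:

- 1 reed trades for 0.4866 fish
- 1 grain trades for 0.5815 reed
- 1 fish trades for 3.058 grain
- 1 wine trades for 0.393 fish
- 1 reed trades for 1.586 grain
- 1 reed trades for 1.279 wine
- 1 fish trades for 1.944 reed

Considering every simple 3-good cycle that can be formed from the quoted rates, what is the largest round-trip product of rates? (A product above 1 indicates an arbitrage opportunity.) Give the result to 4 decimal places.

0.9771

reed→wine→fish→reed: 1.279 × 0.393 × 1.944 = 0.97715
grain→reed→fish→grain: 0.5815 × 0.4866 × 3.058 = 0.86529
Maximum is reed→wine→fish→reed at 0.9771; no arbitrage — every cycle loses value.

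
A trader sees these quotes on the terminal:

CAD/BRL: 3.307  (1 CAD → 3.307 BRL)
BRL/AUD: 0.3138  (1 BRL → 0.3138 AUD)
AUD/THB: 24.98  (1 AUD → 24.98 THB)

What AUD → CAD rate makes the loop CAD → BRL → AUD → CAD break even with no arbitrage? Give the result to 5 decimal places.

0.96364

Known legs of the cycle: 3.307 × 0.3138 = 1.0377366
For no arbitrage the full-cycle product must be 1, so the missing rate is 1 / 1.0377366 ≈ 0.9636357.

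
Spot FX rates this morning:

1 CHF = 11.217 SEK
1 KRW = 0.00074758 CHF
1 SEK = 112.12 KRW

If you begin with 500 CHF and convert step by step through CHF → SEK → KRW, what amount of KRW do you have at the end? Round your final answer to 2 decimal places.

628825.02

500 CHF × 11.217 = 5608.5 SEK
5608.5 SEK × 112.12 = 628825.02 KRW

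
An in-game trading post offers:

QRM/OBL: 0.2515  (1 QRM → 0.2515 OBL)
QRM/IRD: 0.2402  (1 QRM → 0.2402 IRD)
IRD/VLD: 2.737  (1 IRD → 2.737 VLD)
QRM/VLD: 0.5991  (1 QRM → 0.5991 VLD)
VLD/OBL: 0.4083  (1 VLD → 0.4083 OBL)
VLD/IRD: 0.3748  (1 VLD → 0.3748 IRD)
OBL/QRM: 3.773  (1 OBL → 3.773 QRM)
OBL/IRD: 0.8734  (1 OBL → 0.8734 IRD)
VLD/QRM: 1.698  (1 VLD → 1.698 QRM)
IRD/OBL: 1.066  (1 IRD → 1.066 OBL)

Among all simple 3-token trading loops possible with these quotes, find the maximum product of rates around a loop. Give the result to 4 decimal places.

1.1163

IRD→VLD→QRM→IRD: 2.737 × 1.698 × 0.2402 = 1.11631
IRD→VLD→OBL→IRD: 2.737 × 0.4083 × 0.8734 = 0.97604
IRD→OBL→QRM→IRD: 1.066 × 3.773 × 0.2402 = 0.96609
QRM→VLD→OBL→QRM: 0.5991 × 0.4083 × 3.773 = 0.92292
Maximum is IRD→VLD→QRM→IRD at 1.1163; arbitrage exists.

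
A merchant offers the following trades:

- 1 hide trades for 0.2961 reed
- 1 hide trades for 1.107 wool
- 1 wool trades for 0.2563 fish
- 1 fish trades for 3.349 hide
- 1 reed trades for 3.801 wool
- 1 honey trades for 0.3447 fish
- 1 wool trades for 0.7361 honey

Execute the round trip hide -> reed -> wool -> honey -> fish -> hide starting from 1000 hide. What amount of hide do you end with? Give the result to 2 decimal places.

956.38

1000 hide × 0.2961 = 296.1 reed
296.1 reed × 3.801 = 1125.4761 wool
1125.4761 wool × 0.7361 = 828.46295721 honey
828.46295721 honey × 0.3447 = 285.571181350287 fish
285.571181350287 fish × 3.349 = 956.377886342111163 hide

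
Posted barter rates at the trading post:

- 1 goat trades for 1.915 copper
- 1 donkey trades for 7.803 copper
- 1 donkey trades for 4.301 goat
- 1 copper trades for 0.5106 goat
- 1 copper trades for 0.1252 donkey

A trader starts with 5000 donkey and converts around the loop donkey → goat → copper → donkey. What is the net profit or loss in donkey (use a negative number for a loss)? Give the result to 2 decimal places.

156.00

5000 donkey × 4.301 = 21505 goat
21505 goat × 1.915 = 41182.075 copper
41182.075 copper × 0.1252 = 5155.99579 donkey
Net change: 5155.99579 − 5000 = 155.99579 donkey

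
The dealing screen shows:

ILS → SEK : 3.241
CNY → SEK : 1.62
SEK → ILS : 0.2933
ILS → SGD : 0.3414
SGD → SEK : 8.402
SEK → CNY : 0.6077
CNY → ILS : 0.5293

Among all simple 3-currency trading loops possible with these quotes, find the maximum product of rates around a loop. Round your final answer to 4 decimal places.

CNY→ILS→SEK→CNY: 0.5293 × 3.241 × 0.6077 = 1.04249
ILS→SGD→SEK→ILS: 0.3414 × 8.402 × 0.2933 = 0.84131
Maximum is CNY→ILS→SEK→CNY at 1.0425; arbitrage exists.

1.0425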